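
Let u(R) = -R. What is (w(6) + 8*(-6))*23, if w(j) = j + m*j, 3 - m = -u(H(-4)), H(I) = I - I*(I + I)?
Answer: 4416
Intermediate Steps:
H(I) = I - 2*I**2 (H(I) = I - I*2*I = I - 2*I**2)
m = 39 (m = 3 - (-1)*(-(-4)*(1 - 2*(-4))) = 3 - (-1)*(-(-4)*(1 + 8)) = 3 - (-1)*(-(-4)*9) = 3 - (-1)*(-1*(-36)) = 3 - (-1)*36 = 3 - 1*(-36) = 3 + 36 = 39)
w(j) = 40*j (w(j) = j + 39*j = 40*j)
(w(6) + 8*(-6))*23 = (40*6 + 8*(-6))*23 = (240 - 48)*23 = 192*23 = 4416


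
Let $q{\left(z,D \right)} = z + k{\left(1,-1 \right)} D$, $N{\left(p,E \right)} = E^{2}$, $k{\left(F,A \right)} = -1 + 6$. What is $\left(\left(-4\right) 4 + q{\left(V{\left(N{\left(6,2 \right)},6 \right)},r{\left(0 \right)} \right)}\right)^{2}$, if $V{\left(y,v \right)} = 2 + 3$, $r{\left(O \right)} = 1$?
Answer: $36$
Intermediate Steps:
$k{\left(F,A \right)} = 5$
$V{\left(y,v \right)} = 5$
$q{\left(z,D \right)} = z + 5 D$
$\left(\left(-4\right) 4 + q{\left(V{\left(N{\left(6,2 \right)},6 \right)},r{\left(0 \right)} \right)}\right)^{2} = \left(\left(-4\right) 4 + \left(5 + 5 \cdot 1\right)\right)^{2} = \left(-16 + \left(5 + 5\right)\right)^{2} = \left(-16 + 10\right)^{2} = \left(-6\right)^{2} = 36$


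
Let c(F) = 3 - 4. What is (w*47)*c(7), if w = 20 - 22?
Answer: 94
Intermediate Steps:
w = -2
c(F) = -1
(w*47)*c(7) = -2*47*(-1) = -94*(-1) = 94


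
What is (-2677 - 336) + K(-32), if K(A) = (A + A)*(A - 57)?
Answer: 2683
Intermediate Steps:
K(A) = 2*A*(-57 + A) (K(A) = (2*A)*(-57 + A) = 2*A*(-57 + A))
(-2677 - 336) + K(-32) = (-2677 - 336) + 2*(-32)*(-57 - 32) = -3013 + 2*(-32)*(-89) = -3013 + 5696 = 2683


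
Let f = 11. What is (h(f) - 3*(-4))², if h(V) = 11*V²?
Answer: 1803649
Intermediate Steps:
(h(f) - 3*(-4))² = (11*11² - 3*(-4))² = (11*121 + 12)² = (1331 + 12)² = 1343² = 1803649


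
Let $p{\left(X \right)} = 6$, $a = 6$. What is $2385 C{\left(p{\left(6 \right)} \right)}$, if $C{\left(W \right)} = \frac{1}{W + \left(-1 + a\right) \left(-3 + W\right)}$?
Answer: $\frac{795}{7} \approx 113.57$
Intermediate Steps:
$C{\left(W \right)} = \frac{1}{-15 + 6 W}$ ($C{\left(W \right)} = \frac{1}{W + \left(-1 + 6\right) \left(-3 + W\right)} = \frac{1}{W + 5 \left(-3 + W\right)} = \frac{1}{W + \left(-15 + 5 W\right)} = \frac{1}{-15 + 6 W}$)
$2385 C{\left(p{\left(6 \right)} \right)} = 2385 \frac{1}{3 \left(-5 + 2 \cdot 6\right)} = 2385 \frac{1}{3 \left(-5 + 12\right)} = 2385 \frac{1}{3 \cdot 7} = 2385 \cdot \frac{1}{3} \cdot \frac{1}{7} = 2385 \cdot \frac{1}{21} = \frac{795}{7}$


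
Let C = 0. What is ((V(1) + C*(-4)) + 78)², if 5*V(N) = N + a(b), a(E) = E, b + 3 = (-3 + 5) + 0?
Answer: 6084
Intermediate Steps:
b = -1 (b = -3 + ((-3 + 5) + 0) = -3 + (2 + 0) = -3 + 2 = -1)
V(N) = -⅕ + N/5 (V(N) = (N - 1)/5 = (-1 + N)/5 = -⅕ + N/5)
((V(1) + C*(-4)) + 78)² = (((-⅕ + (⅕)*1) + 0*(-4)) + 78)² = (((-⅕ + ⅕) + 0) + 78)² = ((0 + 0) + 78)² = (0 + 78)² = 78² = 6084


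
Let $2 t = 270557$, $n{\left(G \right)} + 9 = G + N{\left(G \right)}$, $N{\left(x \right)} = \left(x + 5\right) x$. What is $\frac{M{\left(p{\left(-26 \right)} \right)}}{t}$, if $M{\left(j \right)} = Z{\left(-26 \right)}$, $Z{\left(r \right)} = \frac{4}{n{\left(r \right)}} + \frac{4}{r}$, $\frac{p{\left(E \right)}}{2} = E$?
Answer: $- \frac{1940}{1797310151} \approx -1.0794 \cdot 10^{-6}$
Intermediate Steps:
$N{\left(x \right)} = x \left(5 + x\right)$ ($N{\left(x \right)} = \left(5 + x\right) x = x \left(5 + x\right)$)
$p{\left(E \right)} = 2 E$
$n{\left(G \right)} = -9 + G + G \left(5 + G\right)$ ($n{\left(G \right)} = -9 + \left(G + G \left(5 + G\right)\right) = -9 + G + G \left(5 + G\right)$)
$t = \frac{270557}{2}$ ($t = \frac{1}{2} \cdot 270557 = \frac{270557}{2} \approx 1.3528 \cdot 10^{5}$)
$Z{\left(r \right)} = \frac{4}{r} + \frac{4}{-9 + r + r \left(5 + r\right)}$ ($Z{\left(r \right)} = \frac{4}{-9 + r + r \left(5 + r\right)} + \frac{4}{r} = \frac{4}{r} + \frac{4}{-9 + r + r \left(5 + r\right)}$)
$M{\left(j \right)} = - \frac{970}{6643}$ ($M{\left(j \right)} = \frac{4 \left(-9 + \left(-26\right)^{2} + 7 \left(-26\right)\right)}{\left(-26\right) \left(-9 + \left(-26\right)^{2} + 6 \left(-26\right)\right)} = 4 \left(- \frac{1}{26}\right) \frac{1}{-9 + 676 - 156} \left(-9 + 676 - 182\right) = 4 \left(- \frac{1}{26}\right) \frac{1}{511} \cdot 485 = - \frac{970}{6643}$)
$\frac{M{\left(p{\left(-26 \right)} \right)}}{t} = - \frac{970}{6643 \cdot \frac{270557}{2}} = \left(- \frac{970}{6643}\right) \frac{2}{270557} = - \frac{1940}{1797310151}$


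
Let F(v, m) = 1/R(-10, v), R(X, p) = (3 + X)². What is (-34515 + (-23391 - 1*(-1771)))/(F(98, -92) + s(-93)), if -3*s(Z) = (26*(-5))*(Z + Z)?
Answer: 2750615/394939 ≈ 6.9647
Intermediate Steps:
s(Z) = 260*Z/3 (s(Z) = -26*(-5)*(Z + Z)/3 = -(-130)*2*Z/3 = -(-260)*Z/3 = 260*Z/3)
F(v, m) = 1/49 (F(v, m) = 1/((3 - 10)²) = 1/((-7)²) = 1/49)
(-34515 + (-23391 - 1*(-1771)))/(F(98, -92) + s(-93)) = (-34515 + (-23391 - 1*(-1771)))/(1/49 + (260/3)*(-93)) = (-34515 + (-23391 + 1771))/(1/49 - 8060) = (-34515 - 21620)/(-394939/49) = -56135*(-49/394939) = 2750615/394939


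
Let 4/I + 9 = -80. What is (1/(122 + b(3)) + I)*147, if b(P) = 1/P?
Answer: -176547/32663 ≈ -5.4051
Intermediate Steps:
I = -4/89 (I = 4/(-9 - 80) = 4/(-89) = 4*(-1/89) = -4/89 ≈ -0.044944)
(1/(122 + b(3)) + I)*147 = (1/(122 + 1/3) - 4/89)*147 = (1/(367/3) - 4/89)*147 = (3/367 - 4/89)*147 = -1201/32663*147 = -176547/32663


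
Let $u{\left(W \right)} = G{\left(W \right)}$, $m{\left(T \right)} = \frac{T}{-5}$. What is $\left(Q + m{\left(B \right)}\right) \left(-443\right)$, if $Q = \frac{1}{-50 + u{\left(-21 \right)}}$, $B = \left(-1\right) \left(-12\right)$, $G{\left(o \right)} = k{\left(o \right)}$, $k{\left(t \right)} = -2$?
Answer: $\frac{278647}{260} \approx 1071.7$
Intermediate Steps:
$G{\left(o \right)} = -2$
$B = 12$
$m{\left(T \right)} = - \frac{T}{5}$ ($m{\left(T \right)} = T \left(- \frac{1}{5}\right) = - \frac{T}{5}$)
$u{\left(W \right)} = -2$
$Q = - \frac{1}{52}$ ($Q = \frac{1}{-50 - 2} = \frac{1}{-52} = - \frac{1}{52} \approx -0.019231$)
$\left(Q + m{\left(B \right)}\right) \left(-443\right) = \left(- \frac{1}{52} - \frac{12}{5}\right) \left(-443\right) = \left(- \frac{629}{260}\right) \left(-443\right) = \frac{278647}{260}$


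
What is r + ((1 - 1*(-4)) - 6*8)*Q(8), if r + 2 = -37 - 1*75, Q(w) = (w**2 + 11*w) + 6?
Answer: -6908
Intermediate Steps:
Q(w) = 6 + w**2 + 11*w
r = -114 (r = -2 + (-37 - 1*75) = -2 + (-37 - 75) = -2 - 112 = -114)
r + ((1 - 1*(-4)) - 6*8)*Q(8) = -114 + ((1 - 1*(-4)) - 6*8)*(6 + 8**2 + 11*8) = -114 + ((1 + 4) - 1*48)*(6 + 64 + 88) = -114 + (5 - 48)*158 = -114 - 43*158 = -114 - 6794 = -6908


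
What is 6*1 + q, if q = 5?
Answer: 11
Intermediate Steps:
6*1 + q = 6*1 + 5 = 6 + 5 = 11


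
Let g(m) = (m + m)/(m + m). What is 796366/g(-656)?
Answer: 796366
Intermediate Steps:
g(m) = 1 (g(m) = (2*m)/((2*m)) = (2*m)*(1/(2*m)) = 1)
796366/g(-656) = 796366/1 = 796366*1 = 796366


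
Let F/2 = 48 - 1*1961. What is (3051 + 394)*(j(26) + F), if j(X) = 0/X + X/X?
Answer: -13177125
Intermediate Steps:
j(X) = 1 (j(X) = 0 + 1 = 1)
F = -3826 (F = 2*(48 - 1*1961) = 2*(48 - 1961) = 2*(-1913) = -3826)
(3051 + 394)*(j(26) + F) = (3051 + 394)*(1 - 3826) = 3445*(-3825) = -13177125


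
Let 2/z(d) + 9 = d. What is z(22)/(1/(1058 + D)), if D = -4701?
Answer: -7286/13 ≈ -560.46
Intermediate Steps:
z(d) = 2/(-9 + d)
z(22)/(1/(1058 + D)) = (2/(-9 + 22))/(1/(1058 - 4701)) = (2/13)/(1/(-3643)) = (2*(1/13))/(-1/3643) = (2/13)*(-3643) = -7286/13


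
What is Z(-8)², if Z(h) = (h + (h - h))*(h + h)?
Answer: 16384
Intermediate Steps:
Z(h) = 2*h² (Z(h) = (h + 0)*(2*h) = h*(2*h) = 2*h²)
Z(-8)² = (2*(-8)²)² = (2*64)² = 128² = 16384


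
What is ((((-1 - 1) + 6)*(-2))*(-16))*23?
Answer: 2944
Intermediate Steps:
((((-1 - 1) + 6)*(-2))*(-16))*23 = (((-2 + 6)*(-2))*(-16))*23 = ((4*(-2))*(-16))*23 = -8*(-16)*23 = 128*23 = 2944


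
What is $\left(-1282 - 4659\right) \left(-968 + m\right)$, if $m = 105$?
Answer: $5127083$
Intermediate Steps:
$\left(-1282 - 4659\right) \left(-968 + m\right) = \left(-1282 - 4659\right) \left(-968 + 105\right) = \left(-5941\right) \left(-863\right) = 5127083$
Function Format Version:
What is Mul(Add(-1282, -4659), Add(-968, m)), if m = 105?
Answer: 5127083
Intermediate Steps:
Mul(Add(-1282, -4659), Add(-968, m)) = Mul(Add(-1282, -4659), Add(-968, 105)) = Mul(-5941, -863) = 5127083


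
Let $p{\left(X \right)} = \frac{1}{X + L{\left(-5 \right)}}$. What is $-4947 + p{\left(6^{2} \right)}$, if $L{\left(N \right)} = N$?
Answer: $- \frac{153356}{31} \approx -4947.0$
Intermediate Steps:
$p{\left(X \right)} = \frac{1}{-5 + X}$ ($p{\left(X \right)} = \frac{1}{X - 5} = \frac{1}{-5 + X}$)
$-4947 + p{\left(6^{2} \right)} = -4947 + \frac{1}{-5 + 6^{2}} = -4947 + \frac{1}{-5 + 36} = -4947 + \frac{1}{31} = - \frac{153356}{31}$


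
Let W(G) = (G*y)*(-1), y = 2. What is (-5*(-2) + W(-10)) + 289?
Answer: 319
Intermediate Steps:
W(G) = -2*G (W(G) = (G*2)*(-1) = (2*G)*(-1) = -2*G)
(-5*(-2) + W(-10)) + 289 = (-5*(-2) - 2*(-10)) + 289 = (10 + 20) + 289 = 30 + 289 = 319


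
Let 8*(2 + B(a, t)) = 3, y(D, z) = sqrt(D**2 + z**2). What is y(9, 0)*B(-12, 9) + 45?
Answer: 243/8 ≈ 30.375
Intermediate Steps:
B(a, t) = -13/8 (B(a, t) = -2 + (1/8)*3 = -2 + 3/8 = -13/8)
y(9, 0)*B(-12, 9) + 45 = sqrt(9**2 + 0**2)*(-13/8) + 45 = sqrt(81 + 0)*(-13/8) + 45 = sqrt(81)*(-13/8) + 45 = 9*(-13/8) + 45 = -117/8 + 45 = 243/8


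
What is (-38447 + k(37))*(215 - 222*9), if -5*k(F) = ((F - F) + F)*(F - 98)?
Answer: 338730774/5 ≈ 6.7746e+7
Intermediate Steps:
k(F) = -F*(-98 + F)/5 (k(F) = -((F - F) + F)*(F - 98)/5 = -(0 + F)*(-98 + F)/5 = -F*(-98 + F)/5)
(-38447 + k(37))*(215 - 222*9) = (-38447 + (⅕)*37*(98 - 1*37))*(215 - 222*9) = (-38447 + (⅕)*37*(98 - 37))*(215 - 1998) = (-38447 + (⅕)*37*61)*(-1783) = (-38447 + 2257/5)*(-1783) = -189978/5*(-1783) = 338730774/5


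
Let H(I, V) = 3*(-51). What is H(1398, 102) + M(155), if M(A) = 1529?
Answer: 1376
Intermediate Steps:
H(I, V) = -153
H(1398, 102) + M(155) = -153 + 1529 = 1376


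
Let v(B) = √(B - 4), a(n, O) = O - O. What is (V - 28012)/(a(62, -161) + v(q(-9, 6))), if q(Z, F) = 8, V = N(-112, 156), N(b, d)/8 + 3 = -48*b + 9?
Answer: 7522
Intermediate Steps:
N(b, d) = 48 - 384*b (N(b, d) = -24 + 8*(-48*b + 9) = -24 + 8*(9 - 48*b) = -24 + (72 - 384*b) = 48 - 384*b)
a(n, O) = 0
V = 43056 (V = 48 - 384*(-112) = 48 + 43008 = 43056)
v(B) = √(-4 + B)
(V - 28012)/(a(62, -161) + v(q(-9, 6))) = (43056 - 28012)/(0 + √(-4 + 8)) = 15044/(0 + √4) = 15044/(0 + 2) = 15044/2 = 15044*(½) = 7522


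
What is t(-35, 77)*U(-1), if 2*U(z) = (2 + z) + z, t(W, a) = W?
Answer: 0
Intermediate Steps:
U(z) = 1 + z (U(z) = ((2 + z) + z)/2 = (2 + 2*z)/2 = 1 + z)
t(-35, 77)*U(-1) = -35*(1 - 1) = -35*0 = 0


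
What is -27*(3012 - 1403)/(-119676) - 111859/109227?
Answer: -2880563041/4357283484 ≈ -0.66109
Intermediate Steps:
-27*(3012 - 1403)/(-119676) - 111859/109227 = -27*1609*(-1/119676) - 111859*1/109227 = -43443*(-1/119676) - 111859/109227 = 14481/39892 - 111859/109227 = -2880563041/4357283484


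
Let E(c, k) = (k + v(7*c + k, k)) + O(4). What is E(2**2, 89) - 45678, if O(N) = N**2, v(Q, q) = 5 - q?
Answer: -45657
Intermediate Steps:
E(c, k) = 21 (E(c, k) = (k + (5 - k)) + 4**2 = 5 + 16 = 21)
E(2**2, 89) - 45678 = 21 - 45678 = -45657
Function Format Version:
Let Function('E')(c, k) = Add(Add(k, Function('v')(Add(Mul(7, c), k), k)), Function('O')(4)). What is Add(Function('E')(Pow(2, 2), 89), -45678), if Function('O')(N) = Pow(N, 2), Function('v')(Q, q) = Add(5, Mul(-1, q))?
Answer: -45657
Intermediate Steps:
Function('E')(c, k) = 21 (Function('E')(c, k) = Add(Add(k, Add(5, Mul(-1, k))), Pow(4, 2)) = Add(5, 16) = 21)
Add(Function('E')(Pow(2, 2), 89), -45678) = Add(21, -45678) = -45657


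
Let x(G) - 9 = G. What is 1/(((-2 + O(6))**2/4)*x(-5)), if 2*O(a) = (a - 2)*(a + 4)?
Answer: 1/324 ≈ 0.0030864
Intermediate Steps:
O(a) = (-2 + a)*(4 + a)/2 (O(a) = ((a - 2)*(a + 4))/2 = ((-2 + a)*(4 + a))/2 = (-2 + a)*(4 + a)/2)
x(G) = 9 + G
1/(((-2 + O(6))**2/4)*x(-5)) = 1/(((-2 + (-4 + 6 + (1/2)*6**2))**2/4)*(9 - 5)) = 1/(((-2 + (-4 + 6 + (1/2)*36))**2*(1/4))*4) = 1/(((-2 + (-4 + 6 + 18))**2*(1/4))*4) = 1/(((-2 + 20)**2*(1/4))*4) = 1/((18**2*(1/4))*4) = 1/((324*(1/4))*4) = 1/(81*4) = 1/324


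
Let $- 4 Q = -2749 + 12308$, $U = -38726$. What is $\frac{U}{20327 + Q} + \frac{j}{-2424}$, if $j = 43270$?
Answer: $- \frac{1740033263}{86959788} \approx -20.01$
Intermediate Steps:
$Q = - \frac{9559}{4}$ ($Q = - \frac{-2749 + 12308}{4} = \left(- \frac{1}{4}\right) 9559 = - \frac{9559}{4} \approx -2389.8$)
$\frac{U}{20327 + Q} + \frac{j}{-2424} = - \frac{38726}{20327 - \frac{9559}{4}} + \frac{43270}{-2424} = - \frac{38726}{\frac{71749}{4}} + 43270 \left(- \frac{1}{2424}\right) = \left(-38726\right) \frac{4}{71749} - \frac{21635}{1212} = - \frac{154904}{71749} - \frac{21635}{1212} = - \frac{1740033263}{86959788}$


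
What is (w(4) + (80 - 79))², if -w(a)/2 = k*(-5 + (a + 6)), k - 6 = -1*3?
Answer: 841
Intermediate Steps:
k = 3 (k = 6 - 1*3 = 6 - 3 = 3)
w(a) = -6 - 6*a (w(a) = -6*(-5 + (a + 6)) = -6*(-5 + (6 + a)) = -6*(1 + a) = -2*(3 + 3*a) = -6 - 6*a)
(w(4) + (80 - 79))² = ((-6 - 6*4) + (80 - 79))² = ((-6 - 24) + 1)² = (-30 + 1)² = (-29)² = 841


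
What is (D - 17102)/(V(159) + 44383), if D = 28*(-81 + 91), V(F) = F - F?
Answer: -16822/44383 ≈ -0.37902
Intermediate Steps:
V(F) = 0
D = 280 (D = 28*10 = 280)
(D - 17102)/(V(159) + 44383) = (280 - 17102)/(0 + 44383) = -16822/44383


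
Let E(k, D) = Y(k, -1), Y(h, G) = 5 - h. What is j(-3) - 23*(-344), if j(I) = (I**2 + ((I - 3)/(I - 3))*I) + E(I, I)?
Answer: 7926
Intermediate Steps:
E(k, D) = 5 - k
j(I) = 5 + I**2 (j(I) = (I**2 + ((I - 3)/(I - 3))*I) + (5 - I) = (I**2 + ((-3 + I)/(-3 + I))*I) + (5 - I) = (I**2 + 1*I) + (5 - I) = (I**2 + I) + (5 - I) = (I + I**2) + (5 - I) = 5 + I**2)
j(-3) - 23*(-344) = (5 + (-3)**2) - 23*(-344) = (5 + 9) + 7912 = 14 + 7912 = 7926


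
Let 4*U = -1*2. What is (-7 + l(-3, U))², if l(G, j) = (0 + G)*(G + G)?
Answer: 121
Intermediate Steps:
U = -½ (U = (-1*2)/4 = (¼)*(-2) = -½ ≈ -0.50000)
l(G, j) = 2*G² (l(G, j) = G*(2*G) = 2*G²)
(-7 + l(-3, U))² = (-7 + 2*(-3)²)² = (-7 + 2*9)² = (-7 + 18)² = 11² = 121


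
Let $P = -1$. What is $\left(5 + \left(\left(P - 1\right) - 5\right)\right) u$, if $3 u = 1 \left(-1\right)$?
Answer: $\frac{2}{3} \approx 0.66667$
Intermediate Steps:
$u = - \frac{1}{3}$ ($u = \frac{1 \left(-1\right)}{3} = \frac{1}{3} \left(-1\right) = - \frac{1}{3} \approx -0.33333$)
$\left(5 + \left(\left(P - 1\right) - 5\right)\right) u = \left(5 - 7\right) \left(- \frac{1}{3}\right) = \left(-2\right) \left(- \frac{1}{3}\right) = \frac{2}{3}$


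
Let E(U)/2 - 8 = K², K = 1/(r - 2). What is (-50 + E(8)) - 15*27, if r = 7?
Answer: -10973/25 ≈ -438.92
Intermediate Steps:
K = ⅕ (K = 1/(7 - 2) = 1/5 = ⅕ ≈ 0.20000)
E(U) = 402/25 (E(U) = 16 + 2*(⅕)² = 16 + 2*(1/25) = 16 + 2/25 = 402/25)
(-50 + E(8)) - 15*27 = (-50 + 402/25) - 15*27 = -848/25 - 405 = -10973/25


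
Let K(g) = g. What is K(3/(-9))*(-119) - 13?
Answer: 80/3 ≈ 26.667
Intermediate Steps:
K(3/(-9))*(-119) - 13 = (3/(-9))*(-119) - 13 = (3*(-⅑))*(-119) - 13 = -⅓*(-119) - 13 = 119/3 - 13 = 80/3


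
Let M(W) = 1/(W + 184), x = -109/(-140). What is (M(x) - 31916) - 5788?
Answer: -975364636/25869 ≈ -37704.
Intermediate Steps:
x = 109/140 (x = -109*(-1/140) = 109/140 ≈ 0.77857)
M(W) = 1/(184 + W)
(M(x) - 31916) - 5788 = (1/(184 + 109/140) - 31916) - 5788 = (1/(25869/140) - 31916) - 5788 = (140/25869 - 31916) - 5788 = -825634864/25869 - 5788 = -975364636/25869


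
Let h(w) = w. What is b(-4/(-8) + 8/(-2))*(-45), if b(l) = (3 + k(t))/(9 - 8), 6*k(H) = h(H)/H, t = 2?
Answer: -285/2 ≈ -142.50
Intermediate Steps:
k(H) = 1/6 (k(H) = (H/H)/6 = (1/6)*1 = 1/6)
b(l) = 19/6 (b(l) = (3 + 1/6)/(9 - 8) = (19/6)/1 = (19/6)*1 = 19/6)
b(-4/(-8) + 8/(-2))*(-45) = (19/6)*(-45) = -285/2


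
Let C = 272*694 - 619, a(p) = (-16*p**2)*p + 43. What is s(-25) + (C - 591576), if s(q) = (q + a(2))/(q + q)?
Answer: -2017124/5 ≈ -4.0343e+5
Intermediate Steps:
a(p) = 43 - 16*p**3 (a(p) = -16*p**3 + 43 = 43 - 16*p**3)
C = 188149 (C = 188768 - 619 = 188149)
s(q) = (-85 + q)/(2*q) (s(q) = (q + (43 - 16*2**3))/(q + q) = (q + (43 - 16*8))/((2*q)) = (q + (43 - 128))*(1/(2*q)) = (q - 85)*(1/(2*q)) = (-85 + q)*(1/(2*q)) = (-85 + q)/(2*q))
s(-25) + (C - 591576) = (1/2)*(-85 - 25)/(-25) + (188149 - 591576) = (1/2)*(-1/25)*(-110) - 403427 = 11/5 - 403427 = -2017124/5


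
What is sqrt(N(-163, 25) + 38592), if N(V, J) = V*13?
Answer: sqrt(36473) ≈ 190.98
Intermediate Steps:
N(V, J) = 13*V
sqrt(N(-163, 25) + 38592) = sqrt(13*(-163) + 38592) = sqrt(-2119 + 38592) = sqrt(36473)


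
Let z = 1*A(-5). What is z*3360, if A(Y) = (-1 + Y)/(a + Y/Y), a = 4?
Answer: -4032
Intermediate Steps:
A(Y) = -1/5 + Y/5 (A(Y) = (-1 + Y)/(4 + Y/Y) = (-1 + Y)/(4 + 1) = (-1 + Y)/5 = (-1 + Y)*(1/5) = -1/5 + Y/5)
z = -6/5 (z = 1*(-1/5 + (1/5)*(-5)) = 1*(-1/5 - 1) = 1*(-6/5) = -6/5 ≈ -1.2000)
z*3360 = -6/5*3360 = -4032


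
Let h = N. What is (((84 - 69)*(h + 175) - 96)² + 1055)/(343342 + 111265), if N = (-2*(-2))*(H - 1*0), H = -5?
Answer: 4969496/454607 ≈ 10.931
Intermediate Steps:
N = -20 (N = (-2*(-2))*(-5 - 1*0) = 4*(-5 + 0) = 4*(-5) = -20)
h = -20
(((84 - 69)*(h + 175) - 96)² + 1055)/(343342 + 111265) = (((84 - 69)*(-20 + 175) - 96)² + 1055)/(343342 + 111265) = ((15*155 - 96)² + 1055)/454607 = ((2325 - 96)² + 1055)*(1/454607) = (2229² + 1055)*(1/454607) = (4968441 + 1055)*(1/454607) = 4969496*(1/454607) = 4969496/454607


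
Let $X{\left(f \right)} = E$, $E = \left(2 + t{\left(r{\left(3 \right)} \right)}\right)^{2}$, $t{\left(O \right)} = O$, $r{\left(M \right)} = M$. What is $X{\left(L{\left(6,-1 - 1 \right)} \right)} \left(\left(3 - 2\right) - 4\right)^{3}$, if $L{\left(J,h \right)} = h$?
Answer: $-675$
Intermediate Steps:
$E = 25$ ($E = \left(2 + 3\right)^{2} = 5^{2} = 25$)
$X{\left(f \right)} = 25$
$X{\left(L{\left(6,-1 - 1 \right)} \right)} \left(\left(3 - 2\right) - 4\right)^{3} = 25 \left(\left(3 - 2\right) - 4\right)^{3} = 25 \left(1 - 4\right)^{3} = 25 \left(-3\right)^{3} = 25 \left(-27\right) = -675$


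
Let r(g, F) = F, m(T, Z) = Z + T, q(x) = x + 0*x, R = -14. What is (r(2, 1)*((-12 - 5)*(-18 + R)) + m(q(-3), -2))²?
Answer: 290521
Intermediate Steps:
q(x) = x (q(x) = x + 0 = x)
m(T, Z) = T + Z
(r(2, 1)*((-12 - 5)*(-18 + R)) + m(q(-3), -2))² = (1*((-12 - 5)*(-18 - 14)) + (-3 - 2))² = (1*(-17*(-32)) - 5)² = (1*544 - 5)² = (544 - 5)² = 539² = 290521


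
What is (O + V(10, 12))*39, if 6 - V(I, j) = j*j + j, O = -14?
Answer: -6396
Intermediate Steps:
V(I, j) = 6 - j - j² (V(I, j) = 6 - (j*j + j) = 6 - (j² + j) = 6 - (j + j²) = 6 + (-j - j²) = 6 - j - j²)
(O + V(10, 12))*39 = (-14 + (6 - 1*12 - 1*12²))*39 = (-14 + (6 - 12 - 1*144))*39 = (-14 + (6 - 12 - 144))*39 = (-14 - 150)*39 = -164*39 = -6396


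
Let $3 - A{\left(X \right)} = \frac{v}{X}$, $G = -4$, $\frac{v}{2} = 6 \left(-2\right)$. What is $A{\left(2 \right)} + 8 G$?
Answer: $-17$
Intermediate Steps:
$v = -24$ ($v = 2 \cdot 6 \left(-2\right) = 2 \left(-12\right) = -24$)
$A{\left(X \right)} = 3 + \frac{24}{X}$ ($A{\left(X \right)} = 3 - - \frac{24}{X} = 3 + \frac{24}{X}$)
$A{\left(2 \right)} + 8 G = \left(3 + \frac{24}{2}\right) + 8 \left(-4\right) = \left(3 + 24 \cdot \frac{1}{2}\right) - 32 = \left(3 + 12\right) - 32 = 15 - 32 = -17$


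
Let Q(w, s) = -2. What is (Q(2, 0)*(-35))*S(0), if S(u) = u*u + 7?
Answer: 490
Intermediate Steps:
S(u) = 7 + u**2 (S(u) = u**2 + 7 = 7 + u**2)
(Q(2, 0)*(-35))*S(0) = (-2*(-35))*(7 + 0**2) = 70*(7 + 0) = 70*7 = 490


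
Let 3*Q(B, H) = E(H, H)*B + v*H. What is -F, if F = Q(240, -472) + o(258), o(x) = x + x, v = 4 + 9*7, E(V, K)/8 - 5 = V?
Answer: 926716/3 ≈ 3.0891e+5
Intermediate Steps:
E(V, K) = 40 + 8*V
v = 67 (v = 4 + 63 = 67)
o(x) = 2*x
Q(B, H) = 67*H/3 + B*(40 + 8*H)/3 (Q(B, H) = ((40 + 8*H)*B + 67*H)/3 = (B*(40 + 8*H) + 67*H)/3 = (67*H + B*(40 + 8*H))/3 = 67*H/3 + B*(40 + 8*H)/3)
F = -926716/3 (F = ((67/3)*(-472) + (8/3)*240*(5 - 472)) + 2*258 = (-31624/3 + (8/3)*240*(-467)) + 516 = (-31624/3 - 298880) + 516 = -928264/3 + 516 = -926716/3 ≈ -3.0891e+5)
-F = -1*(-926716/3) = 926716/3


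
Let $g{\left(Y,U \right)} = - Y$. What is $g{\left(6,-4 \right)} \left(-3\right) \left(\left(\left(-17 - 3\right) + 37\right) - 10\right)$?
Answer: $126$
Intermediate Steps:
$g{\left(6,-4 \right)} \left(-3\right) \left(\left(\left(-17 - 3\right) + 37\right) - 10\right) = \left(-1\right) 6 \left(-3\right) \left(\left(\left(-17 - 3\right) + 37\right) - 10\right) = \left(-6\right) \left(-3\right) \left(\left(-20 + 37\right) - 10\right) = 18 \left(17 - 10\right) = 18 \cdot 7 = 126$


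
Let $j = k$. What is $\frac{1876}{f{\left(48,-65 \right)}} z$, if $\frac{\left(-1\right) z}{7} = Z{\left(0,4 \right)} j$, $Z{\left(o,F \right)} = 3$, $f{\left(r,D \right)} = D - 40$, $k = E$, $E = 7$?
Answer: $\frac{13132}{5} \approx 2626.4$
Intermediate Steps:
$k = 7$
$f{\left(r,D \right)} = -40 + D$ ($f{\left(r,D \right)} = D - 40 = -40 + D$)
$j = 7$
$z = -147$ ($z = - 7 \cdot 3 \cdot 7 = \left(-7\right) 21 = -147$)
$\frac{1876}{f{\left(48,-65 \right)}} z = \frac{1876}{-40 - 65} \left(-147\right) = \frac{1876}{-105} \left(-147\right) = 1876 \left(- \frac{1}{105}\right) \left(-147\right) = \left(- \frac{268}{15}\right) \left(-147\right) = \frac{13132}{5}$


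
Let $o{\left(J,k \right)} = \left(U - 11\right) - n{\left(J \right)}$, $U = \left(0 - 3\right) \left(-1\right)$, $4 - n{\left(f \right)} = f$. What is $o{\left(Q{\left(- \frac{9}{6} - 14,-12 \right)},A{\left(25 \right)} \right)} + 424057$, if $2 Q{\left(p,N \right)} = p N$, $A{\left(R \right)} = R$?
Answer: $424138$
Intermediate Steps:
$n{\left(f \right)} = 4 - f$
$U = 3$ ($U = \left(-3\right) \left(-1\right) = 3$)
$Q{\left(p,N \right)} = \frac{N p}{2}$ ($Q{\left(p,N \right)} = \frac{p N}{2} = \frac{N p}{2}$)
$o{\left(J,k \right)} = -12 + J$ ($o{\left(J,k \right)} = \left(3 - 11\right) - \left(4 - J\right) = -8 + \left(-4 + J\right) = -12 + J$)
$o{\left(Q{\left(- \frac{9}{6} - 14,-12 \right)},A{\left(25 \right)} \right)} + 424057 = \left(-12 + \frac{1}{2} \left(-12\right) \left(- \frac{9}{6} - 14\right)\right) + 424057 = \left(-12 + \frac{1}{2} \left(-12\right) \left(\left(-9\right) \frac{1}{6} - 14\right)\right) + 424057 = \left(-12 + \frac{1}{2} \left(-12\right) \left(- \frac{3}{2} - 14\right)\right) + 424057 = \left(-12 + \frac{1}{2} \left(-12\right) \left(- \frac{31}{2}\right)\right) + 424057 = \left(-12 + 93\right) + 424057 = 81 + 424057 = 424138$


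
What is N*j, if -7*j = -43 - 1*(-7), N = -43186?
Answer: -1554696/7 ≈ -2.2210e+5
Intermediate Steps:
j = 36/7 (j = -(-43 - 1*(-7))/7 = -(-43 + 7)/7 = -⅐*(-36) = 36/7 ≈ 5.1429)
N*j = -43186*36/7 = -1554696/7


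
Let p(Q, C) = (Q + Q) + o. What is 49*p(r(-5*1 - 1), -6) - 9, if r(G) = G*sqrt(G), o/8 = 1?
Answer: 383 - 588*I*sqrt(6) ≈ 383.0 - 1440.3*I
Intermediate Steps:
o = 8 (o = 8*1 = 8)
r(G) = G**(3/2)
p(Q, C) = 8 + 2*Q (p(Q, C) = (Q + Q) + 8 = 2*Q + 8 = 8 + 2*Q)
49*p(r(-5*1 - 1), -6) - 9 = 49*(8 + 2*(-5*1 - 1)**(3/2)) - 9 = 49*(8 + 2*(-5 - 1)**(3/2)) - 9 = 49*(8 + 2*(-6)**(3/2)) - 9 = 49*(8 + 2*(-6*I*sqrt(6))) - 9 = 49*(8 - 12*I*sqrt(6)) - 9 = (392 - 588*I*sqrt(6)) - 9 = 383 - 588*I*sqrt(6)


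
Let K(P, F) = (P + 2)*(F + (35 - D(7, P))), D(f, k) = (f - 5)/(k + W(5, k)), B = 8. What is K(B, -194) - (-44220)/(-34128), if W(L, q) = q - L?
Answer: -49838975/31284 ≈ -1593.1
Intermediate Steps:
D(f, k) = (-5 + f)/(-5 + 2*k) (D(f, k) = (f - 5)/(k + (k - 1*5)) = (-5 + f)/(k + (k - 5)) = (-5 + f)/(k + (-5 + k)) = (-5 + f)/(-5 + 2*k))
K(P, F) = (2 + P)*(35 + F - 2/(-5 + 2*P)) (K(P, F) = (P + 2)*(F + (35 - (-5 + 7)/(-5 + 2*P))) = (2 + P)*(F + (35 - 2/(-5 + 2*P))) = (2 + P)*(35 + F - 2/(-5 + 2*P)))
K(B, -194) - (-44220)/(-34128) = (-4 - 2*8 + (-5 + 2*8)*(70 + 2*(-194) + 35*8 - 194*8))/(-5 + 2*8) - (-44220)/(-34128) = (-4 - 16 + (-5 + 16)*(70 - 388 + 280 - 1552))/(-5 + 16) - (-44220)*(-1)/34128 = (-4 - 16 + 11*(-1590))/11 - 1*3685/2844 = (-4 - 16 - 17490)/11 - 3685/2844 = (1/11)*(-17510) - 3685/2844 = -17510/11 - 3685/2844 = -49838975/31284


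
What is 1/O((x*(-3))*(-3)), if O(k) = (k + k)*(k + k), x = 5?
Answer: 1/8100 ≈ 0.00012346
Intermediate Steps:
O(k) = 4*k² (O(k) = (2*k)*(2*k) = 4*k²)
1/O((x*(-3))*(-3)) = 1/(4*((5*(-3))*(-3))²) = 1/(4*(-15*(-3))²) = 1/(4*45²) = 1/(4*2025) = 1/8100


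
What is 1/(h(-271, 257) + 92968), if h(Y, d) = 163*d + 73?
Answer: 1/134932 ≈ 7.4111e-6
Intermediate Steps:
h(Y, d) = 73 + 163*d
1/(h(-271, 257) + 92968) = 1/((73 + 163*257) + 92968) = 1/((73 + 41891) + 92968) = 1/(41964 + 92968) = 1/134932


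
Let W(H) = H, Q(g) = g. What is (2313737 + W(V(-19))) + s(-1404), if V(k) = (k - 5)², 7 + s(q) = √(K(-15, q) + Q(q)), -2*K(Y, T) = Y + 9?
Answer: 2314306 + I*√1401 ≈ 2.3143e+6 + 37.43*I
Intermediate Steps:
K(Y, T) = -9/2 - Y/2 (K(Y, T) = -(Y + 9)/2 = -(9 + Y)/2 = -9/2 - Y/2)
s(q) = -7 + √(3 + q) (s(q) = -7 + √((-9/2 - ½*(-15)) + q) = -7 + √((-9/2 + 15/2) + q) = -7 + √(3 + q))
V(k) = (-5 + k)²
(2313737 + W(V(-19))) + s(-1404) = (2313737 + (-5 - 19)²) + (-7 + √(3 - 1404)) = (2313737 + (-24)²) + (-7 + √(-1401)) = (2313737 + 576) + (-7 + I*√1401) = 2314313 + (-7 + I*√1401) = 2314306 + I*√1401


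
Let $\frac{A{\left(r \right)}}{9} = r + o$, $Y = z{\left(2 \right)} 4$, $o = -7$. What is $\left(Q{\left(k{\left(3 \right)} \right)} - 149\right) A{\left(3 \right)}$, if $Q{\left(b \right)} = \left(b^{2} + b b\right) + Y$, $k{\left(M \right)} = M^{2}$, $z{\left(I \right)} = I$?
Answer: $-756$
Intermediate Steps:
$Y = 8$ ($Y = 2 \cdot 4 = 8$)
$A{\left(r \right)} = -63 + 9 r$ ($A{\left(r \right)} = 9 \left(r - 7\right) = 9 \left(-7 + r\right) = -63 + 9 r$)
$Q{\left(b \right)} = 8 + 2 b^{2}$ ($Q{\left(b \right)} = \left(b^{2} + b b\right) + 8 = \left(b^{2} + b^{2}\right) + 8 = 2 b^{2} + 8 = 8 + 2 b^{2}$)
$\left(Q{\left(k{\left(3 \right)} \right)} - 149\right) A{\left(3 \right)} = \left(\left(8 + 2 \left(3^{2}\right)^{2}\right) - 149\right) \left(-63 + 9 \cdot 3\right) = \left(\left(8 + 2 \cdot 9^{2}\right) - 149\right) \left(-63 + 27\right) = \left(\left(8 + 2 \cdot 81\right) - 149\right) \left(-36\right) = \left(\left(8 + 162\right) - 149\right) \left(-36\right) = \left(170 - 149\right) \left(-36\right) = 21 \left(-36\right) = -756$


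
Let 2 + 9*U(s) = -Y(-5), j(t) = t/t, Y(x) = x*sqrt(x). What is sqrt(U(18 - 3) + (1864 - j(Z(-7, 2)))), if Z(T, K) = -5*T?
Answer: sqrt(16765 + 5*I*sqrt(5))/3 ≈ 43.16 + 0.014391*I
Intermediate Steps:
Y(x) = x**(3/2)
j(t) = 1
U(s) = -2/9 + 5*I*sqrt(5)/9 (U(s) = -2/9 + (-(-5)**(3/2))/9 = -2/9 + (-(-5)*I*sqrt(5))/9 = -2/9 + (5*I*sqrt(5))/9 = -2/9 + 5*I*sqrt(5)/9)
sqrt(U(18 - 3) + (1864 - j(Z(-7, 2)))) = sqrt((-2/9 + 5*I*sqrt(5)/9) + (1864 - 1*1)) = sqrt((-2/9 + 5*I*sqrt(5)/9) + (1864 - 1)) = sqrt((-2/9 + 5*I*sqrt(5)/9) + 1863) = sqrt(16765/9 + 5*I*sqrt(5)/9)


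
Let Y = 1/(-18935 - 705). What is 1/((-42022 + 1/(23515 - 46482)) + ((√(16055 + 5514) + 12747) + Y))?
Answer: -5956462512348969151160/174371052056924068512500849 - 203465840926734400*√21569/174371052056924068512500849 ≈ -3.4331e-5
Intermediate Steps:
Y = -1/19640 (Y = 1/(-19640) = -1/19640 ≈ -5.0917e-5)
1/((-42022 + 1/(23515 - 46482)) + ((√(16055 + 5514) + 12747) + Y)) = 1/((-42022 + 1/(23515 - 46482)) + ((√(16055 + 5514) + 12747) - 1/19640)) = 1/((-42022 + 1/(-22967)) + ((√21569 + 12747) - 1/19640)) = 1/((-42022 - 1/22967) + ((12747 + √21569) - 1/19640)) = 1/(-965119275/22967 + (250351079/19640 + √21569)) = 1/(-13205129329607/451071880 + √21569)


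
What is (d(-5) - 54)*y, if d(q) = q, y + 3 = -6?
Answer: 531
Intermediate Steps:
y = -9 (y = -3 - 6 = -9)
(d(-5) - 54)*y = (-5 - 54)*(-9) = -59*(-9) = 531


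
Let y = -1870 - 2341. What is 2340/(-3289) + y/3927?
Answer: -161113/90321 ≈ -1.7838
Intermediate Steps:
y = -4211
2340/(-3289) + y/3927 = 2340/(-3289) - 4211/3927 = 2340*(-1/3289) - 4211*1/3927 = -180/253 - 4211/3927 = -161113/90321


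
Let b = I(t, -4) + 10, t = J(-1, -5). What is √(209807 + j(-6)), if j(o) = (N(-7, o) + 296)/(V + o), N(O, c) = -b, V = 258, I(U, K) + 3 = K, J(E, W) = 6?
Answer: √370101599/42 ≈ 458.05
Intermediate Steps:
t = 6
I(U, K) = -3 + K
b = 3 (b = (-3 - 4) + 10 = -7 + 10 = 3)
N(O, c) = -3 (N(O, c) = -1*3 = -3)
j(o) = 293/(258 + o) (j(o) = (-3 + 296)/(258 + o) = 293/(258 + o))
√(209807 + j(-6)) = √(209807 + 293/(258 - 6)) = √(209807 + 293/252) = √(52871657/252) = √370101599/42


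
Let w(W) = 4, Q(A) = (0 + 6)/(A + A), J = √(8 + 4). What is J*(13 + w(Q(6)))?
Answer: 34*√3 ≈ 58.890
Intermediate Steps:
J = 2*√3 (J = √12 = 2*√3 ≈ 3.4641)
Q(A) = 3/A (Q(A) = 6/((2*A)) = 6*(1/(2*A)) = 3/A)
J*(13 + w(Q(6))) = (2*√3)*(13 + 4) = (2*√3)*17 = 34*√3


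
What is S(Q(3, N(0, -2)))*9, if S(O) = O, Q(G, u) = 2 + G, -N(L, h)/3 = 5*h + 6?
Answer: 45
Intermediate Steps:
N(L, h) = -18 - 15*h (N(L, h) = -3*(5*h + 6) = -3*(6 + 5*h) = -18 - 15*h)
S(Q(3, N(0, -2)))*9 = (2 + 3)*9 = 5*9 = 45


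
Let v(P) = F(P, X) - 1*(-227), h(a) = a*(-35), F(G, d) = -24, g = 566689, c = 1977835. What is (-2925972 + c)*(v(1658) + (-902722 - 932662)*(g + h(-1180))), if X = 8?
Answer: 1058019709258916501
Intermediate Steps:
h(a) = -35*a
v(P) = 203 (v(P) = -24 - 1*(-227) = -24 + 227 = 203)
(-2925972 + c)*(v(1658) + (-902722 - 932662)*(g + h(-1180))) = (-2925972 + 1977835)*(203 + (-902722 - 932662)*(566689 - 35*(-1180))) = -948137*(203 - 1835384*(566689 + 41300)) = -948137*(203 - 1835384*607989) = -948137*(203 - 1115893282776) = -948137*(-1115893282573) = 1058019709258916501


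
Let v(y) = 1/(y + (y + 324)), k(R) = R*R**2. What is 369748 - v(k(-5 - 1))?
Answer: 39932785/108 ≈ 3.6975e+5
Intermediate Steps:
k(R) = R**3
v(y) = 1/(324 + 2*y) (v(y) = 1/(y + (324 + y)) = 1/(324 + 2*y))
369748 - v(k(-5 - 1)) = 369748 - 1/(2*(162 + (-5 - 1)**3)) = 369748 - 1/(2*(162 + (-6)**3)) = 369748 - 1/(2*(162 - 216)) = 369748 - 1/(2*(-54)) = 369748 - (-1)/(2*54) = 369748 - 1*(-1/108) = 369748 + 1/108 = 39932785/108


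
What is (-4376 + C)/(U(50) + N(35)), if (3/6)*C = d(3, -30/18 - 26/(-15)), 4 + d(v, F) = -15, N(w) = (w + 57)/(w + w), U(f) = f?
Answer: -77245/898 ≈ -86.019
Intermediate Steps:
N(w) = (57 + w)/(2*w) (N(w) = (57 + w)/((2*w)) = (57 + w)*(1/(2*w)) = (57 + w)/(2*w))
d(v, F) = -19 (d(v, F) = -4 - 15 = -19)
C = -38 (C = 2*(-19) = -38)
(-4376 + C)/(U(50) + N(35)) = (-4376 - 38)/(50 + (1/2)*(57 + 35)/35) = -4414/(50 + (1/2)*(1/35)*92) = -4414/(50 + 46/35) = -4414/1796/35 = -4414*35/1796 = -77245/898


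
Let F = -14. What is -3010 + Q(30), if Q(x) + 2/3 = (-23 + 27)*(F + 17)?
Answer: -8996/3 ≈ -2998.7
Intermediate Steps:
Q(x) = 34/3 (Q(x) = -⅔ + (-23 + 27)*(-14 + 17) = -⅔ + 4*3 = -⅔ + 12 = 34/3)
-3010 + Q(30) = -3010 + 34/3 = -8996/3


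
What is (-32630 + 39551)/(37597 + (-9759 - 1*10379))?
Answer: 6921/17459 ≈ 0.39641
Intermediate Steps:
(-32630 + 39551)/(37597 + (-9759 - 1*10379)) = 6921/(37597 + (-9759 - 10379)) = 6921/(37597 - 20138) = 6921/17459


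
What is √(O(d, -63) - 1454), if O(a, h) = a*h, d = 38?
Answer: 2*I*√962 ≈ 62.032*I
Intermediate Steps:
√(O(d, -63) - 1454) = √(38*(-63) - 1454) = √(-2394 - 1454) = √(-3848) = 2*I*√962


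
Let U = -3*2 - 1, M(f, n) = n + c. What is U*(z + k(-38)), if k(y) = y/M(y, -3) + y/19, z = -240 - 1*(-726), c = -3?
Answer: -10297/3 ≈ -3432.3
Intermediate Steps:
M(f, n) = -3 + n (M(f, n) = n - 3 = -3 + n)
z = 486 (z = -240 + 726 = 486)
k(y) = -13*y/114 (k(y) = y/(-3 - 3) + y/19 = y/(-6) + y*(1/19) = y*(-⅙) + y/19 = -y/6 + y/19 = -13*y/114)
U = -7 (U = -6 - 1 = -7)
U*(z + k(-38)) = -7*(486 - 13/114*(-38)) = -7*(486 + 13/3) = -7*1471/3 = -10297/3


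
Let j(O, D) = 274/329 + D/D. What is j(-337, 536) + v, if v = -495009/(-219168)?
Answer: 32779585/8011808 ≈ 4.0914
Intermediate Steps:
v = 55001/24352 (v = -495009*(-1/219168) = 55001/24352 ≈ 2.2586)
j(O, D) = 603/329 (j(O, D) = 274*(1/329) + 1 = 274/329 + 1 = 603/329)
j(-337, 536) + v = 603/329 + 55001/24352 = 32779585/8011808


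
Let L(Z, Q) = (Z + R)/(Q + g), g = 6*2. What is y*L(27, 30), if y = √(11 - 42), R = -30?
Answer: -I*√31/14 ≈ -0.3977*I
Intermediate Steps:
g = 12
L(Z, Q) = (-30 + Z)/(12 + Q) (L(Z, Q) = (Z - 30)/(Q + 12) = (-30 + Z)/(12 + Q))
y = I*√31 (y = √(-31) = I*√31 ≈ 5.5678*I)
y*L(27, 30) = (I*√31)*((-30 + 27)/(12 + 30)) = (I*√31)*(-3/42) = (I*√31)*((1/42)*(-3)) = (I*√31)*(-1/14) = -I*√31/14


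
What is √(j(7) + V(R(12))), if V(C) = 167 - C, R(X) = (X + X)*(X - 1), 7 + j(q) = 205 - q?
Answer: √94 ≈ 9.6954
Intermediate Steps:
j(q) = 198 - q (j(q) = -7 + (205 - q) = 198 - q)
R(X) = 2*X*(-1 + X) (R(X) = (2*X)*(-1 + X) = 2*X*(-1 + X))
√(j(7) + V(R(12))) = √((198 - 1*7) + (167 - 2*12*(-1 + 12))) = √((198 - 7) + (167 - 2*12*11)) = √(191 + (167 - 1*264)) = √(191 + (167 - 264)) = √(191 - 97) = √94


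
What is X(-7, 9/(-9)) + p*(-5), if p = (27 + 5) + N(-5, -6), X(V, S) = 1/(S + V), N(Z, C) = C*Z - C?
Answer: -2721/8 ≈ -340.13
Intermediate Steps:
N(Z, C) = -C + C*Z
p = 68 (p = (27 + 5) - 6*(-1 - 5) = 32 - 6*(-6) = 32 + 36 = 68)
X(-7, 9/(-9)) + p*(-5) = 1/(9/(-9) - 7) + 68*(-5) = 1/(9*(-⅑) - 7) - 340 = 1/(-1 - 7) - 340 = 1/(-8) - 340 = -⅛ - 340 = -2721/8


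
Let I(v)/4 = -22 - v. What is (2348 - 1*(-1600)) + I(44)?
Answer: 3684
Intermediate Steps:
I(v) = -88 - 4*v (I(v) = 4*(-22 - v) = -88 - 4*v)
(2348 - 1*(-1600)) + I(44) = (2348 - 1*(-1600)) + (-88 - 4*44) = (2348 + 1600) + (-88 - 176) = 3948 - 264 = 3684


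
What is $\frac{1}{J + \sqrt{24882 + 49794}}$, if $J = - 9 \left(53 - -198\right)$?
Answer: $- \frac{753}{1676135} - \frac{14 \sqrt{381}}{5028405} \approx -0.00050359$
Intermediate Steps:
$J = -2259$ ($J = - 9 \left(53 + 198\right) = \left(-9\right) 251 = -2259$)
$\frac{1}{J + \sqrt{24882 + 49794}} = \frac{1}{-2259 + \sqrt{24882 + 49794}} = \frac{1}{-2259 + \sqrt{74676}} = \frac{1}{-2259 + 14 \sqrt{381}}$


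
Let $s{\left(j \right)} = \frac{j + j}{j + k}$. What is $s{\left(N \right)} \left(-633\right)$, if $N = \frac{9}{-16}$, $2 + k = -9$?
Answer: $- \frac{11394}{185} \approx -61.589$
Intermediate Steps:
$k = -11$ ($k = -2 - 9 = -11$)
$N = - \frac{9}{16}$ ($N = 9 \left(- \frac{1}{16}\right) = - \frac{9}{16} \approx -0.5625$)
$s{\left(j \right)} = \frac{2 j}{-11 + j}$ ($s{\left(j \right)} = \frac{j + j}{j - 11} = \frac{2 j}{-11 + j}$)
$s{\left(N \right)} \left(-633\right) = 2 \left(- \frac{9}{16}\right) \frac{1}{-11 - \frac{9}{16}} \left(-633\right) = 2 \left(- \frac{9}{16}\right) \frac{1}{- \frac{185}{16}} \left(-633\right) = 2 \left(- \frac{9}{16}\right) \left(- \frac{16}{185}\right) \left(-633\right) = \frac{18}{185} \left(-633\right) = - \frac{11394}{185}$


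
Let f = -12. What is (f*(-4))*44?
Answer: 2112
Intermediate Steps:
(f*(-4))*44 = -12*(-4)*44 = 48*44 = 2112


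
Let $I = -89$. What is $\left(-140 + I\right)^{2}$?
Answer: $52441$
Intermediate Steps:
$\left(-140 + I\right)^{2} = \left(-140 - 89\right)^{2} = \left(-229\right)^{2} = 52441$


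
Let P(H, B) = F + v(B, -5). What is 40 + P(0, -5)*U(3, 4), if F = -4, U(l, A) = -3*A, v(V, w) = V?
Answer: 148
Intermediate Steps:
P(H, B) = -4 + B
40 + P(0, -5)*U(3, 4) = 40 + (-4 - 5)*(-3*4) = 40 - 9*(-12) = 40 + 108 = 148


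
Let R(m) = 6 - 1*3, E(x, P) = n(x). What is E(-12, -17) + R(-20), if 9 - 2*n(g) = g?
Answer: 27/2 ≈ 13.500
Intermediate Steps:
n(g) = 9/2 - g/2
E(x, P) = 9/2 - x/2
R(m) = 3 (R(m) = 6 - 3 = 3)
E(-12, -17) + R(-20) = (9/2 - ½*(-12)) + 3 = (9/2 + 6) + 3 = 21/2 + 3 = 27/2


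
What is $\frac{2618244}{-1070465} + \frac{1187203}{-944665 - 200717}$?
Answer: $- \frac{4269748808603}{1226091342630} \approx -3.4824$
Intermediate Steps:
$\frac{2618244}{-1070465} + \frac{1187203}{-944665 - 200717} = 2618244 \left(- \frac{1}{1070465}\right) + \frac{1187203}{-944665 - 200717} = - \frac{2618244}{1070465} + \frac{1187203}{-1145382} = - \frac{2618244}{1070465} + 1187203 \left(- \frac{1}{1145382}\right) = - \frac{2618244}{1070465} - \frac{1187203}{1145382} = - \frac{4269748808603}{1226091342630}$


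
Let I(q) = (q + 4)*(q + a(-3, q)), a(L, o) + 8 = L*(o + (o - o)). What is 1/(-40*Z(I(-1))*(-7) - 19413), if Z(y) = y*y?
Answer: 1/71307 ≈ 1.4024e-5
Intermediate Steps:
a(L, o) = -8 + L*o (a(L, o) = -8 + L*(o + (o - o)) = -8 + L*(o + 0) = -8 + L*o)
I(q) = (-8 - 2*q)*(4 + q) (I(q) = (q + 4)*(q + (-8 - 3*q)) = (4 + q)*(-8 - 2*q) = (-8 - 2*q)*(4 + q))
Z(y) = y²
1/(-40*Z(I(-1))*(-7) - 19413) = 1/(-40*(-32 - 16*(-1) - 2*(-1)²)²*(-7) - 19413) = 1/(-40*(-32 + 16 - 2*1)²*(-7) - 19413) = 1/(-40*(-32 + 16 - 2)²*(-7) - 19413) = 1/(-40*(-18)²*(-7) - 19413) = 1/(-40*324*(-7) - 19413) = 1/(-12960*(-7) - 19413) = 1/(90720 - 19413) = 1/71307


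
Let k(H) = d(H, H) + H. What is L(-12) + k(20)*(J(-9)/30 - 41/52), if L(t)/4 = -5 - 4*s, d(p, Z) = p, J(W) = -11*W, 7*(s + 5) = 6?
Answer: 13354/91 ≈ 146.75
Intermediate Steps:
s = -29/7 (s = -5 + (⅐)*6 = -5 + 6/7 = -29/7 ≈ -4.1429)
k(H) = 2*H (k(H) = H + H = 2*H)
L(t) = 324/7 (L(t) = 4*(-5 - 4*(-29/7)) = 4*(-5 + 116/7) = 4*(81/7) = 324/7)
L(-12) + k(20)*(J(-9)/30 - 41/52) = 324/7 + (2*20)*(-11*(-9)/30 - 41/52) = 324/7 + 40*(99*(1/30) - 41*1/52) = 324/7 + 40*(33/10 - 41/52) = 324/7 + 40*(653/260) = 324/7 + 1306/13 = 13354/91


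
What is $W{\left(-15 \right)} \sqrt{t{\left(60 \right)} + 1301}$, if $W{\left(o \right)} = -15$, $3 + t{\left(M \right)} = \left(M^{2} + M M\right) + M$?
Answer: $- 15 \sqrt{8558} \approx -1387.6$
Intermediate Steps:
$t{\left(M \right)} = -3 + M + 2 M^{2}$ ($t{\left(M \right)} = -3 + \left(\left(M^{2} + M M\right) + M\right) = -3 + \left(\left(M^{2} + M^{2}\right) + M\right) = -3 + \left(2 M^{2} + M\right) = -3 + \left(M + 2 M^{2}\right) = -3 + M + 2 M^{2}$)
$W{\left(-15 \right)} \sqrt{t{\left(60 \right)} + 1301} = - 15 \sqrt{\left(-3 + 60 + 2 \cdot 60^{2}\right) + 1301} = - 15 \sqrt{\left(-3 + 60 + 2 \cdot 3600\right) + 1301} = - 15 \sqrt{\left(-3 + 60 + 7200\right) + 1301} = - 15 \sqrt{7257 + 1301} = - 15 \sqrt{8558}$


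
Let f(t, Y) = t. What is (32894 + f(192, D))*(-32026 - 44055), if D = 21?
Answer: -2517215966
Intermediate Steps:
(32894 + f(192, D))*(-32026 - 44055) = (32894 + 192)*(-32026 - 44055) = 33086*(-76081) = -2517215966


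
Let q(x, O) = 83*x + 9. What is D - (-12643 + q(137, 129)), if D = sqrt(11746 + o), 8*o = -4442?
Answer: 1263 + sqrt(44763)/2 ≈ 1368.8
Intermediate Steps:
o = -2221/4 (o = (1/8)*(-4442) = -2221/4 ≈ -555.25)
q(x, O) = 9 + 83*x
D = sqrt(44763)/2 (D = sqrt(11746 - 2221/4) = sqrt(44763/4) = sqrt(44763)/2 ≈ 105.79)
D - (-12643 + q(137, 129)) = sqrt(44763)/2 - (-12643 + (9 + 83*137)) = sqrt(44763)/2 - (-12643 + (9 + 11371)) = sqrt(44763)/2 - (-12643 + 11380) = sqrt(44763)/2 - 1*(-1263) = sqrt(44763)/2 + 1263 = 1263 + sqrt(44763)/2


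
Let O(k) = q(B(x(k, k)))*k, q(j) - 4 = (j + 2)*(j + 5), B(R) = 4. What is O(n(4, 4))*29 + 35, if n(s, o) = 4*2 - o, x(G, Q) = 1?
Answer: 6763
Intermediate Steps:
q(j) = 4 + (2 + j)*(5 + j) (q(j) = 4 + (j + 2)*(j + 5) = 4 + (2 + j)*(5 + j))
n(s, o) = 8 - o
O(k) = 58*k (O(k) = (14 + 4² + 7*4)*k = (14 + 16 + 28)*k = 58*k)
O(n(4, 4))*29 + 35 = (58*(8 - 1*4))*29 + 35 = (58*(8 - 4))*29 + 35 = (58*4)*29 + 35 = 232*29 + 35 = 6728 + 35 = 6763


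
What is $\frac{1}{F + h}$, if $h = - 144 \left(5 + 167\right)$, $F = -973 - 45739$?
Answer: $- \frac{1}{71480} \approx -1.399 \cdot 10^{-5}$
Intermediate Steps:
$F = -46712$ ($F = -973 - 45739 = -46712$)
$h = -24768$ ($h = \left(-144\right) 172 = -24768$)
$\frac{1}{F + h} = \frac{1}{-46712 - 24768} = \frac{1}{-71480} = - \frac{1}{71480}$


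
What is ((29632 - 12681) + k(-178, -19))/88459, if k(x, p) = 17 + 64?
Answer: 17032/88459 ≈ 0.19254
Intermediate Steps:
k(x, p) = 81
((29632 - 12681) + k(-178, -19))/88459 = ((29632 - 12681) + 81)/88459 = (16951 + 81)*(1/88459) = 17032*(1/88459) = 17032/88459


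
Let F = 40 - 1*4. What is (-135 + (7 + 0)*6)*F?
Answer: -3348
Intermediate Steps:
F = 36 (F = 40 - 4 = 36)
(-135 + (7 + 0)*6)*F = (-135 + (7 + 0)*6)*36 = (-135 + 7*6)*36 = (-135 + 42)*36 = -93*36 = -3348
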